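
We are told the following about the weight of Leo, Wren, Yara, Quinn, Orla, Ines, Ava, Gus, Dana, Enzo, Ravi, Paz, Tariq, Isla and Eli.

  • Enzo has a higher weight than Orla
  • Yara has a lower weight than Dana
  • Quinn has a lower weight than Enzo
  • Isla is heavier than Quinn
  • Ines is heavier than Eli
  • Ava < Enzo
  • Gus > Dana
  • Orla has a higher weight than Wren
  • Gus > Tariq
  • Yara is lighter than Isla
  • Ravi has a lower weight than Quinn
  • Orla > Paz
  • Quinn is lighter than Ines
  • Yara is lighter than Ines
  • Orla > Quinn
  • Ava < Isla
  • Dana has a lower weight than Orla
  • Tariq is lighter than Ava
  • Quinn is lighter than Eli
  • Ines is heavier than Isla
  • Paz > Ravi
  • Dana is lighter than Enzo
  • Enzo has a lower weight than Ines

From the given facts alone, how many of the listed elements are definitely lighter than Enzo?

9

Directly below Enzo: Quinn, Dana, Orla, Ava.
One step further: Ravi, Paz, Yara, Wren, Tariq (9 so far).
Nothing else is reachable below Enzo; 9 in all.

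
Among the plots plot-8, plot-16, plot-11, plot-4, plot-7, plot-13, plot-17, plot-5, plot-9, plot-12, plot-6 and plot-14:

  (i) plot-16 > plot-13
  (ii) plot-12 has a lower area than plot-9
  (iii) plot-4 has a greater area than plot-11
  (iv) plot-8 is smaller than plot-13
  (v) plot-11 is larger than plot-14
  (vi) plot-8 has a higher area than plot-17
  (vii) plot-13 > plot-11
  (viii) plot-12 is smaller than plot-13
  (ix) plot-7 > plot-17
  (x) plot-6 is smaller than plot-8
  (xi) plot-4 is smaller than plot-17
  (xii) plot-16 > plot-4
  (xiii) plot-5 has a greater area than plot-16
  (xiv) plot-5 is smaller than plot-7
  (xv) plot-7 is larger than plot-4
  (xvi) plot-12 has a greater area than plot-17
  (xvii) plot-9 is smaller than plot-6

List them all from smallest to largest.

Each adjacent pair is fixed by a given relation: plot-14 < plot-11; plot-11 < plot-4; plot-4 < plot-17; plot-17 < plot-12; plot-12 < plot-9; plot-9 < plot-6; plot-6 < plot-8; plot-8 < plot-13; plot-13 < plot-16; plot-16 < plot-5; plot-5 < plot-7. Chaining them end to end gives the full order.

plot-14 < plot-11 < plot-4 < plot-17 < plot-12 < plot-9 < plot-6 < plot-8 < plot-13 < plot-16 < plot-5 < plot-7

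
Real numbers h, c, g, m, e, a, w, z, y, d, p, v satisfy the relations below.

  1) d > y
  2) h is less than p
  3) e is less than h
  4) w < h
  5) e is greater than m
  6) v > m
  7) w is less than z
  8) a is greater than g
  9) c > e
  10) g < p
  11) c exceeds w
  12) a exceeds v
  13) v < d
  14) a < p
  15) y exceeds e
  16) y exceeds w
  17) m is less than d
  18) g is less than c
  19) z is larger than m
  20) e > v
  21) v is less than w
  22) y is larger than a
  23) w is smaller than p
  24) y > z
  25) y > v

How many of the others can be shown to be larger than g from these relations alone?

5

Directly above g: a, c, p.
One step further: y (4 so far).
One step further: d (5 so far).
No other element is forced above g by the given relations, so the count is 5.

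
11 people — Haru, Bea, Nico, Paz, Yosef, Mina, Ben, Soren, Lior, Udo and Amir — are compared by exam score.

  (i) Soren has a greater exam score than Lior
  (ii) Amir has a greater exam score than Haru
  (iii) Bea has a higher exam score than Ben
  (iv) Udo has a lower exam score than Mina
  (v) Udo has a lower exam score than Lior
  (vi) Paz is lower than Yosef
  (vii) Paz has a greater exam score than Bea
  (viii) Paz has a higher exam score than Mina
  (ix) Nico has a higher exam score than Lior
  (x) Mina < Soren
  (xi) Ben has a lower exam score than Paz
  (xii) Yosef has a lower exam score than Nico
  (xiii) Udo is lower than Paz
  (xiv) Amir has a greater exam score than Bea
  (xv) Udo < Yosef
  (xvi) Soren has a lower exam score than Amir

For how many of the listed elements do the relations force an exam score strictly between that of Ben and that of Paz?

1

Chaining upward from Ben reaches: Bea, Yosef, Amir, Nico.
Chaining downward from Paz reaches: Udo, Bea, Mina.
Strictly between Ben and Paz are those in both lists: Bea — 1 element.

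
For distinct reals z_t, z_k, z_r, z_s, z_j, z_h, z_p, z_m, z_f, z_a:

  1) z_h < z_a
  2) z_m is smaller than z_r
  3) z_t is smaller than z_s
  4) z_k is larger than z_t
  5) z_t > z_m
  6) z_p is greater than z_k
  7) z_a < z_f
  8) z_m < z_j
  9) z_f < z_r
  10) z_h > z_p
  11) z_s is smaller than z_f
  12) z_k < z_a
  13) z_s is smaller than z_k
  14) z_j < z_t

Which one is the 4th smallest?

z_s

Piecing the relations together gives one ordering: z_m < z_j < z_t < z_s < z_k < z_p < z_h < z_a < z_f < z_r.
The 4th smallest is z_s.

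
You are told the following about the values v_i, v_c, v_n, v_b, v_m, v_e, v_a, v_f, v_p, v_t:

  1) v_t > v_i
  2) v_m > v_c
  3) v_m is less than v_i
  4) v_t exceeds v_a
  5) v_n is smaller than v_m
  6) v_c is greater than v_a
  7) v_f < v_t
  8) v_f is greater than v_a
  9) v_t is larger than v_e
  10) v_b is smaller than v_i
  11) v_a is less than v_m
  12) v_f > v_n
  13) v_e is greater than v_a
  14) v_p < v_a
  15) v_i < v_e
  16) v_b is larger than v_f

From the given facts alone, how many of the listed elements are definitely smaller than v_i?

7

The elements the relations force below v_i are v_p, v_a, v_n, v_c, v_m, v_f, v_b — no chain reaches any other.
That is 7.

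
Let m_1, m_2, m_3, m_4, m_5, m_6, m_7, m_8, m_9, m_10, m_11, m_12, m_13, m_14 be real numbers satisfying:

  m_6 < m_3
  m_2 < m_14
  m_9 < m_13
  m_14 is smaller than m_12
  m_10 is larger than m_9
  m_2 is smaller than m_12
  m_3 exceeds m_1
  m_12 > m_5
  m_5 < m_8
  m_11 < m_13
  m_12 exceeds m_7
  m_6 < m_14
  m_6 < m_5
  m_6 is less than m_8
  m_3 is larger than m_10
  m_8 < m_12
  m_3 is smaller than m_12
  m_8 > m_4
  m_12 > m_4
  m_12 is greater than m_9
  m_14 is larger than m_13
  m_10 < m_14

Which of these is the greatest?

m_12

Chaining downward from m_12: directly below it, m_2, m_9, m_7, m_4, m_5, m_14, m_8, m_3; then m_6, m_10, m_1, m_13; then m_11.
That covers every other element, and nothing is given above m_12, so m_12 is the greatest.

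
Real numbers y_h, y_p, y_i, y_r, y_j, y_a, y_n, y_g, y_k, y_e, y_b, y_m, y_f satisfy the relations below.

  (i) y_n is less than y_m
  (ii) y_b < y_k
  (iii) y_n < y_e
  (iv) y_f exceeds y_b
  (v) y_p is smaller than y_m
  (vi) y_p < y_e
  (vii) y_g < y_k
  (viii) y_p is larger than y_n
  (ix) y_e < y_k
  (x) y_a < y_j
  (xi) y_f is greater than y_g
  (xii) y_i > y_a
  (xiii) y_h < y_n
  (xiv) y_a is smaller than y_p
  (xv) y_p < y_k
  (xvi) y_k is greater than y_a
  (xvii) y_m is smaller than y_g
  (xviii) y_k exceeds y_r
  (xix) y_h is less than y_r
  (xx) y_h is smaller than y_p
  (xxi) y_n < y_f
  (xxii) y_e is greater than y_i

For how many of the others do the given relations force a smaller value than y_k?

10

From y_k the given relations immediately reach y_a, y_r, y_p, y_e, y_b, y_g.
From those, y_h, y_n, y_i, y_m — 10 in total.
Nothing else is reachable below y_k; 10 in all.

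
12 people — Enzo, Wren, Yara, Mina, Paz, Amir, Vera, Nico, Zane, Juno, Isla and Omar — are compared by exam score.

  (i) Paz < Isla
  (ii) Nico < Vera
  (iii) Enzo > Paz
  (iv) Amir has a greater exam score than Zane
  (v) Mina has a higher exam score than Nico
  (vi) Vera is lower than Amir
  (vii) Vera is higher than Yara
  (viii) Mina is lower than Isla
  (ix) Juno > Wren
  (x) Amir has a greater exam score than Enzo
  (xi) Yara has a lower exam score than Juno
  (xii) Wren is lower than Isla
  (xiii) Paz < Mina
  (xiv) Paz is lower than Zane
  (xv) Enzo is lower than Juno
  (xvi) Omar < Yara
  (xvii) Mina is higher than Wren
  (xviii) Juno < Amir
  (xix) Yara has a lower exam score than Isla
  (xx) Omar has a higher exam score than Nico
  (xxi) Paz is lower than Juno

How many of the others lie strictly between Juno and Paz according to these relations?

1

Chaining upward from Paz reaches: Enzo, Zane, Mina, Isla, Amir.
Chaining downward from Juno reaches: Wren, Nico, Omar, Yara, Enzo.
Strictly between Paz and Juno are those in both lists: Enzo — 1 element.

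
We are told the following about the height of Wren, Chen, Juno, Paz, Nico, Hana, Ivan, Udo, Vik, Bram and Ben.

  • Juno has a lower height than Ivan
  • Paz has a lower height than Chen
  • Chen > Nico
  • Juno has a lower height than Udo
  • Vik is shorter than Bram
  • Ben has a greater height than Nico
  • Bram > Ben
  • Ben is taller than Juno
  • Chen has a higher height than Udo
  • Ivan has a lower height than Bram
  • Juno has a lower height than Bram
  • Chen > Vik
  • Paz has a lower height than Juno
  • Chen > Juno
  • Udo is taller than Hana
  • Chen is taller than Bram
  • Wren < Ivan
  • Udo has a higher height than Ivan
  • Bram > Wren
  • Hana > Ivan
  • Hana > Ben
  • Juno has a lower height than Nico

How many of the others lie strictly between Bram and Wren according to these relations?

The relations place Wren below Bram. An element lies strictly between them when it is forced above Wren and also forced below Bram.
Above Wren: {Ivan, Hana, Udo, Chen}. Below Bram: {Paz, Juno, Nico, Ben, Vik, Ivan}.
Intersection: {Ivan} — 1.

1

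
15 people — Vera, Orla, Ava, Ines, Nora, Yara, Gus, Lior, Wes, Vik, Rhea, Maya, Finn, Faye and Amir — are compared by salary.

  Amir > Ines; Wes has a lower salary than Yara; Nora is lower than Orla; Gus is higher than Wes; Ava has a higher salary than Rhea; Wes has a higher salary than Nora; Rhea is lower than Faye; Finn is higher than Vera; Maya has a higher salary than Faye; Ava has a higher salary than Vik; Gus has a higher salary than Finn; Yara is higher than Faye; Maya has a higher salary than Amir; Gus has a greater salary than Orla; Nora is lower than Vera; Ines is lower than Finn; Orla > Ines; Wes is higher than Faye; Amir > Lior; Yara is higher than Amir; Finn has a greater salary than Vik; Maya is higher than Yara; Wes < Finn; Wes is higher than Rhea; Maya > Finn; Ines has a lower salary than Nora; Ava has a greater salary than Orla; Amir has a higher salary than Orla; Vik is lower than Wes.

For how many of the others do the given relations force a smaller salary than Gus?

The elements the relations force below Gus are Vik, Ines, Rhea, Nora, Faye, Vera, Wes, Orla, Finn — no chain reaches any other.
That is 9.

9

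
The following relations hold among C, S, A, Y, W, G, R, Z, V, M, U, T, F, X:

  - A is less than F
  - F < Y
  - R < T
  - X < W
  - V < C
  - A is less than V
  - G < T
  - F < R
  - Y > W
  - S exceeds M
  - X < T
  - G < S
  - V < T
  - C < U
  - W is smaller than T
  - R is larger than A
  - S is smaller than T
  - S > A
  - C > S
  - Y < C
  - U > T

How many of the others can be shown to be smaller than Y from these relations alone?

From Y the given relations immediately reach W, F.
From those, X, A — 4 in total.
Nothing else is reachable below Y; 4 in all.

4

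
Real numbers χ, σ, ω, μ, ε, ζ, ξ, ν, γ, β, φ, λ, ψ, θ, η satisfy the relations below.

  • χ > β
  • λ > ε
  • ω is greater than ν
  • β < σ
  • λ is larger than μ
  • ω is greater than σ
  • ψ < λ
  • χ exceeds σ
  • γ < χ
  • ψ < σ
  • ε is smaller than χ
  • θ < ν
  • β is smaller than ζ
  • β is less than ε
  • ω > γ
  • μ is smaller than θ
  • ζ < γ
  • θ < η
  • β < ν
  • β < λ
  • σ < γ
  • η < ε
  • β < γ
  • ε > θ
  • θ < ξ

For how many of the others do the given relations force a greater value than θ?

7

The elements the relations force above θ are η, ν, ε, ω, ξ, χ, λ — no chain reaches any other.
That is 7.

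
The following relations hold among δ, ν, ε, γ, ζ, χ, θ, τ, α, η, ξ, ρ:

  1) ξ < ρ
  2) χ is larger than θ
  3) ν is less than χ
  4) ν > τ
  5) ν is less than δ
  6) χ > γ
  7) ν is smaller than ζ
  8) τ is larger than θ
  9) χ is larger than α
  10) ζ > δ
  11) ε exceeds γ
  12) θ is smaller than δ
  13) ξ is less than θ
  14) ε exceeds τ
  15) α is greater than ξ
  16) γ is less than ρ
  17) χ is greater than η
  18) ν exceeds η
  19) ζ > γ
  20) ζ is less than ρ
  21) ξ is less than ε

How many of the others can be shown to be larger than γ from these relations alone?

The elements the relations force above γ are ε, ζ, ρ, χ — no chain reaches any other.
That is 4.

4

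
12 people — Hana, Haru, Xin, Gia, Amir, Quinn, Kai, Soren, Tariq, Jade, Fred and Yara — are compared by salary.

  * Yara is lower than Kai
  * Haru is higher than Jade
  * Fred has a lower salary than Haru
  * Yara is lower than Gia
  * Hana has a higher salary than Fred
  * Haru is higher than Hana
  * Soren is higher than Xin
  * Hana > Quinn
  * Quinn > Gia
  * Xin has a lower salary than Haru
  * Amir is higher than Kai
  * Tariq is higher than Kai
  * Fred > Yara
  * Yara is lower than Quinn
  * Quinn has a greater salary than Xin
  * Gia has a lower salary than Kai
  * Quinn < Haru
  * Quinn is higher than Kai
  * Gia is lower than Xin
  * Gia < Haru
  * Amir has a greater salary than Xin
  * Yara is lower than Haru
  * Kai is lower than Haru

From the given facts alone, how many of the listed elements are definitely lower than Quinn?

4

The elements the relations force below Quinn are Yara, Gia, Kai, Xin — no chain reaches any other.
That is 4.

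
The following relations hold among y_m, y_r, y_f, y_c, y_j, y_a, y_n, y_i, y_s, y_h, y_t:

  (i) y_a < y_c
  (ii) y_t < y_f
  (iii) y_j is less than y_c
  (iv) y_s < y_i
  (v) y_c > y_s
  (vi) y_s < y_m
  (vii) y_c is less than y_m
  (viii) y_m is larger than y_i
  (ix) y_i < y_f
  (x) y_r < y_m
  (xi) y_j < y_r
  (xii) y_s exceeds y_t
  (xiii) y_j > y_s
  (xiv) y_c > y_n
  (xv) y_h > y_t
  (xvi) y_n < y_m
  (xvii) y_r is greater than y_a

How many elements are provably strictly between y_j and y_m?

2

Chaining upward from y_j reaches: y_r, y_c.
Chaining downward from y_m reaches: y_a, y_t, y_s, y_i, y_n, y_r, y_c.
Strictly between y_j and y_m are those in both lists: y_r, y_c — 2 elements.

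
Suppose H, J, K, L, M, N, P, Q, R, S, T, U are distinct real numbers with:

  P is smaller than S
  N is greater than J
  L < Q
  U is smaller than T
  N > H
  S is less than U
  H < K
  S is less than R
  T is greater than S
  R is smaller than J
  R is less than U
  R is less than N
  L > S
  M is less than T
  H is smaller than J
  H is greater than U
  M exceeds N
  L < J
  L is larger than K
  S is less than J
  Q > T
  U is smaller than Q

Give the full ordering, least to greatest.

The consecutive links are each given: P < S; S < R; R < U; U < H; H < K; K < L; L < J; J < N; N < M; M < T; T < Q.

P < S < R < U < H < K < L < J < N < M < T < Q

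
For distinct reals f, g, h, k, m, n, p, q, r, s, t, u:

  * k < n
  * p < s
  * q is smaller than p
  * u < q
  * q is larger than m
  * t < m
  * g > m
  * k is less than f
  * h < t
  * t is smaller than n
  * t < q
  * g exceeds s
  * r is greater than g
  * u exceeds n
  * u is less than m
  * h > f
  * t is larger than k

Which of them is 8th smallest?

Chaining the given pairs: k < f < h < t < n < u < m < q < p < s < g < r.
The 8th smallest is q.

q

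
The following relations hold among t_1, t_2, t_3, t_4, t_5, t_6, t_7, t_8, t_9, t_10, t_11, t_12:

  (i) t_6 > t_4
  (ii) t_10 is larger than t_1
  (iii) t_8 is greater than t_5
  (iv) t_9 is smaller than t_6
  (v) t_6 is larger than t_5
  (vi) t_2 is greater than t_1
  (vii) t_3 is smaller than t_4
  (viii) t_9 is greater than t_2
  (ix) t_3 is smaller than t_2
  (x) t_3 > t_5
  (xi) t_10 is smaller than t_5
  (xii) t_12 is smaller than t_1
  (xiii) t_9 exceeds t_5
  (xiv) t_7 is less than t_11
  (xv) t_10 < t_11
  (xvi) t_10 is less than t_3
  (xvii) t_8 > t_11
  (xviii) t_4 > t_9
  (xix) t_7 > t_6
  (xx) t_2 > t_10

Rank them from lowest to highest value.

t_12 < t_1 < t_10 < t_5 < t_3 < t_2 < t_9 < t_4 < t_6 < t_7 < t_11 < t_8

Each adjacent pair is fixed by a given relation: t_12 < t_1; t_1 < t_10; t_10 < t_5; t_5 < t_3; t_3 < t_2; t_2 < t_9; t_9 < t_4; t_4 < t_6; t_6 < t_7; t_7 < t_11; t_11 < t_8. Chaining them end to end gives the full order.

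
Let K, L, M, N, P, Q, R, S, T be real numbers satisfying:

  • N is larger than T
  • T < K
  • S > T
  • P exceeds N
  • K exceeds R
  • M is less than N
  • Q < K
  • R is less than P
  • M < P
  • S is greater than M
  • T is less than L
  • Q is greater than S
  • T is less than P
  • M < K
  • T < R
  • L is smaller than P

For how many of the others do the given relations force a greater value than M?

Directly above M: N, S, P, K.
One step further: Q (5 so far).
Nothing else is reachable above M; 5 in all.

5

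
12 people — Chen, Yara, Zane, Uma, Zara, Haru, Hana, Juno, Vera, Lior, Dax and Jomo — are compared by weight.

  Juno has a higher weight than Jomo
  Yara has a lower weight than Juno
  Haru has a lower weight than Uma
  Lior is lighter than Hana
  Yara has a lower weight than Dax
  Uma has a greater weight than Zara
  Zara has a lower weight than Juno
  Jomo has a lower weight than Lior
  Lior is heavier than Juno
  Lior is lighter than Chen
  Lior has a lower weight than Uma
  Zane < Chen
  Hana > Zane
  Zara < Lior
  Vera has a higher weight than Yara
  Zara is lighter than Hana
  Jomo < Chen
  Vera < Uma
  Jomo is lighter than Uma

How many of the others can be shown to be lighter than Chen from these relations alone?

6

Directly below Chen: Jomo, Zane, Lior.
One step further: Zara, Juno (5 so far).
One step further: Yara (6 so far).
No other element is forced below Chen by the given relations, so the count is 6.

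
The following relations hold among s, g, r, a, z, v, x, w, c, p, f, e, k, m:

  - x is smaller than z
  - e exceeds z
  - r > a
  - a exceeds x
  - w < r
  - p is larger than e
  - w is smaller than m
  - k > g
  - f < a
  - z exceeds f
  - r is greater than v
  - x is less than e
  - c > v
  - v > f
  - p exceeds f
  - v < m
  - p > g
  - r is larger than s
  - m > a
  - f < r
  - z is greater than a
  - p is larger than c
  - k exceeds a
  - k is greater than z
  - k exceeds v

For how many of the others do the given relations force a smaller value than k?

6

From k the given relations immediately reach g, a, z, v.
From those, x, f — 6 in total.
Nothing else is reachable below k; 6 in all.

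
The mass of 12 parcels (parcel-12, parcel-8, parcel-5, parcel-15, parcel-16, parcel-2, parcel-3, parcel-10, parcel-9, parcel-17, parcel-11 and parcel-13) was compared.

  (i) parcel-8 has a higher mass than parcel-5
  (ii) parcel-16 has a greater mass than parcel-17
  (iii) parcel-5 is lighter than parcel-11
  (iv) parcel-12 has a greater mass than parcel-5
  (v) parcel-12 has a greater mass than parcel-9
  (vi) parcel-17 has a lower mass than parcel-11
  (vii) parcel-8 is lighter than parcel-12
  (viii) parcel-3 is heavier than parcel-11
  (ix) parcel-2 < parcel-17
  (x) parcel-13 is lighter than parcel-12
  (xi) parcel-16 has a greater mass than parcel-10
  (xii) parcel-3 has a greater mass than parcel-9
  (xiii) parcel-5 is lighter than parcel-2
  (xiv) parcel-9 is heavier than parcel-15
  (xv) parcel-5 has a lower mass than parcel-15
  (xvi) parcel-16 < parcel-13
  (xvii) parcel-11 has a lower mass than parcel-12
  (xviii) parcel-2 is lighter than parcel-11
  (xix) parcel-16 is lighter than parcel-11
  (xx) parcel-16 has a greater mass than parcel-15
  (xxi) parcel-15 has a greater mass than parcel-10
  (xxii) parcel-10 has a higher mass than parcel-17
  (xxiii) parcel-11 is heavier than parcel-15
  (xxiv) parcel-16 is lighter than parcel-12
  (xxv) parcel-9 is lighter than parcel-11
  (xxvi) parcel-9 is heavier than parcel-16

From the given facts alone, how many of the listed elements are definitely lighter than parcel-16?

From parcel-16 the given relations immediately reach parcel-17, parcel-10, parcel-15.
From those, parcel-5, parcel-2 — 5 in total.
Nothing else is reachable below parcel-16; 5 in all.

5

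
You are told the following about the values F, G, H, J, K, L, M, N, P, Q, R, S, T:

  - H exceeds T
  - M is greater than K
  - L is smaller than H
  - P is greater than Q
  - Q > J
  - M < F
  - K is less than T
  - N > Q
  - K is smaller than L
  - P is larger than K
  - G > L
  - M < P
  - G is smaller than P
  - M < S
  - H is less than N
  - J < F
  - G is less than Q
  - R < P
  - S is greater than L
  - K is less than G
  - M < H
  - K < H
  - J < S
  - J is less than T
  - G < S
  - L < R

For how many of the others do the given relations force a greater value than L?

Directly above L: G, R, H, S.
One step further: Q, P, N (7 so far).
Nothing else is reachable above L; 7 in all.

7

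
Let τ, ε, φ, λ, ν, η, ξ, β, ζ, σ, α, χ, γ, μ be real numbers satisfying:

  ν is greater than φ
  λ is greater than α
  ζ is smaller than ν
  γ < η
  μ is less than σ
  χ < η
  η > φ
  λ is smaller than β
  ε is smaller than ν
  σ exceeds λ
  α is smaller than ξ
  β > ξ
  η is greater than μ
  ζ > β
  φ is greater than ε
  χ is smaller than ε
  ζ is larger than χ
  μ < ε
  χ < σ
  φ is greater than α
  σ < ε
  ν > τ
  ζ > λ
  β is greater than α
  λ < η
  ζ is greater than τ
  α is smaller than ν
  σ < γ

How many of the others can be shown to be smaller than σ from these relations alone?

Directly below σ: μ, χ, λ.
One step further: α (4 so far).
No other element is forced below σ by the given relations, so the count is 4.

4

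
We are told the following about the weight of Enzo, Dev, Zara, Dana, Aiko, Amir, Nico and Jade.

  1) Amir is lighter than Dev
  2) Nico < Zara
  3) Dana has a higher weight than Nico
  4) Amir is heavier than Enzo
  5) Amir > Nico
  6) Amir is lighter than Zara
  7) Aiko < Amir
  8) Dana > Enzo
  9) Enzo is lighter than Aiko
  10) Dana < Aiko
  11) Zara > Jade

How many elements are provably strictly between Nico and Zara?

The relations place Nico below Zara. An element lies strictly between them when it is forced above Nico and also forced below Zara.
Above Nico: {Dana, Aiko, Amir, Dev}. Below Zara: {Enzo, Dana, Aiko, Amir, Jade}.
Intersection: {Dana, Aiko, Amir} — 3.

3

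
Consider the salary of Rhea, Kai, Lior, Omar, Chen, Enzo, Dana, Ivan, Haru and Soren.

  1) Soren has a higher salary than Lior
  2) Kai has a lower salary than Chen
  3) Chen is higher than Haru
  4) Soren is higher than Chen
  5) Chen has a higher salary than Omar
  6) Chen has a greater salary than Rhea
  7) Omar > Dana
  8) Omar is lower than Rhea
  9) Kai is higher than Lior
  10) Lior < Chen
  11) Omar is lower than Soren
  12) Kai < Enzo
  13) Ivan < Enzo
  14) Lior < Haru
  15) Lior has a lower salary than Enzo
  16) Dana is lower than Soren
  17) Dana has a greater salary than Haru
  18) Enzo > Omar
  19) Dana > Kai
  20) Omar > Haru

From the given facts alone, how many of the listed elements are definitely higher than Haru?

The elements the relations force above Haru are Dana, Omar, Rhea, Chen, Soren, Enzo — no chain reaches any other.
That is 6.

6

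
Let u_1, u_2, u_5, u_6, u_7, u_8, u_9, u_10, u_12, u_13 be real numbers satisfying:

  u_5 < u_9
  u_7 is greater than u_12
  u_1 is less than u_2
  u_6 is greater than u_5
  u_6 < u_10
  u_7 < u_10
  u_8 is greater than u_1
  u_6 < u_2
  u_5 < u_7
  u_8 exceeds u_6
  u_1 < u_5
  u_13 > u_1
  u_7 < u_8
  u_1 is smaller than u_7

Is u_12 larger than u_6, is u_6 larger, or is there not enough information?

undetermined

Following every chain through u_12: above u_12 we get u_7, u_8, u_10.
u_6 is not reached, and no chain runs the other way from u_6 to u_12.
So the given relations leave the order of u_12 and u_6 undetermined.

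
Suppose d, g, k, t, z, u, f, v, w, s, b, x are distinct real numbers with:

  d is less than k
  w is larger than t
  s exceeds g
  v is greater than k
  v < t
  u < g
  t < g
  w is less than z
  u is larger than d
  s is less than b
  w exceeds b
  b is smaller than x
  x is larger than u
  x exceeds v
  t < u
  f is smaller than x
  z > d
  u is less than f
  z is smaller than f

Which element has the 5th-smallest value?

u

The consecutive relations fix a unique order: d < k < v < t < u < g < s < b < w < z < f < x.
Counting 5 from the smallest end gives u.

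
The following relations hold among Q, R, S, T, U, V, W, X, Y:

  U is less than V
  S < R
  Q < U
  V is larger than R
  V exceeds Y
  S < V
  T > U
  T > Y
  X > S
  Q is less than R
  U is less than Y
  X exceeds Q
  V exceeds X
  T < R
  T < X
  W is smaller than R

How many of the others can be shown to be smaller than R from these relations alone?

6

The elements the relations force below R are Q, U, Y, T, S, W — no chain reaches any other.
That is 6.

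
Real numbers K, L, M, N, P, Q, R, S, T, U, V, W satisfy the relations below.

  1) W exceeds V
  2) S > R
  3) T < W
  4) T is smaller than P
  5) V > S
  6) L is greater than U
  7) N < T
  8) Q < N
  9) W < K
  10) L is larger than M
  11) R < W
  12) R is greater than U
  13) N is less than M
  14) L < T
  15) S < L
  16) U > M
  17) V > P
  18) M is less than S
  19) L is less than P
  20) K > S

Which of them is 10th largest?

The consecutive relations fix a unique order: Q < N < M < U < R < S < L < T < P < V < W < K.
Counting 10 from the largest end gives M.

M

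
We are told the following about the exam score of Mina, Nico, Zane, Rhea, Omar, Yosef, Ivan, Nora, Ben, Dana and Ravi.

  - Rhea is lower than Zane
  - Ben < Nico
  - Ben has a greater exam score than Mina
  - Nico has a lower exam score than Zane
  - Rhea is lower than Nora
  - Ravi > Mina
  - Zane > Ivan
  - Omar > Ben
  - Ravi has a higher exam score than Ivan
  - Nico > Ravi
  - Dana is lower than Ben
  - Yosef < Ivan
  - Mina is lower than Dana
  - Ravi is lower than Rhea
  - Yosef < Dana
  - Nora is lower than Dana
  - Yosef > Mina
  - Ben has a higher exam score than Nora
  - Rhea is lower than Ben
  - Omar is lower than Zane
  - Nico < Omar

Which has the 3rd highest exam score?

Chaining the given pairs: Mina < Yosef < Ivan < Ravi < Rhea < Nora < Dana < Ben < Nico < Omar < Zane.
The 3rd largest is Nico.

Nico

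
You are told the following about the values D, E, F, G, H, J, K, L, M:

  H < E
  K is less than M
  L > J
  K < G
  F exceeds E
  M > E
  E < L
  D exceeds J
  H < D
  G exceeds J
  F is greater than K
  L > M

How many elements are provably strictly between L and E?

1

Chaining upward from E reaches: M, F.
Chaining downward from L reaches: H, K, J, M.
Strictly between E and L are those in both lists: M — 1 element.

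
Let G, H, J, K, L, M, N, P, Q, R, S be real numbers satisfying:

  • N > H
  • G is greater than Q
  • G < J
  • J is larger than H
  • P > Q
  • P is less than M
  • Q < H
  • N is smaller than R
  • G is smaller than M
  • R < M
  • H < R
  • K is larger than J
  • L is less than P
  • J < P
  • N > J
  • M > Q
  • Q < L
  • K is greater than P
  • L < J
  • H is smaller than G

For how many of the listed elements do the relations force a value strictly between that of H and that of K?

The relations place H below K. An element lies strictly between them when it is forced above H and also forced below K.
Above H: {G, J, N, P, R, M}. Below K: {Q, G, L, J, P}.
Intersection: {G, J, P} — 3.

3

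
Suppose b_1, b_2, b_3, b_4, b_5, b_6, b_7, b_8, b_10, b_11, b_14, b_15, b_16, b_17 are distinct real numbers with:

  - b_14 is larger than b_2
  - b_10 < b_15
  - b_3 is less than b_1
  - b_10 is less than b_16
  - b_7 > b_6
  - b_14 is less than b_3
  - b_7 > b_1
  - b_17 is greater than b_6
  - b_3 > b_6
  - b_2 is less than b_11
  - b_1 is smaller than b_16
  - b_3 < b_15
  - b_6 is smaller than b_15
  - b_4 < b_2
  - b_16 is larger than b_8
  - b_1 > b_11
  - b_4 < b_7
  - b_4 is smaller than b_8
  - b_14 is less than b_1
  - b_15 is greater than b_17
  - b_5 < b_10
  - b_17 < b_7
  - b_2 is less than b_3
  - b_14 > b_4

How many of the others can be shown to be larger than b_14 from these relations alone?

5

Directly above b_14: b_3, b_1.
One step further: b_15, b_7, b_16 (5 so far).
No other element is forced above b_14 by the given relations, so the count is 5.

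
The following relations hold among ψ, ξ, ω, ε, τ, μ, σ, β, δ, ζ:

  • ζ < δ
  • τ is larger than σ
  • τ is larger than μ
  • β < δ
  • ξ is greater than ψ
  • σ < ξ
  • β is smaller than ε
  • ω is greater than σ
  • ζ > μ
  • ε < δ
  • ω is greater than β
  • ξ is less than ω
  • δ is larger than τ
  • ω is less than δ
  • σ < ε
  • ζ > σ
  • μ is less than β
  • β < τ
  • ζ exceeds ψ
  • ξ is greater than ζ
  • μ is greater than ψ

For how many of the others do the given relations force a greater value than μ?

Directly above μ: β, ζ, τ.
One step further: ε, ξ, ω, δ (7 so far).
Nothing else is reachable above μ; 7 in all.

7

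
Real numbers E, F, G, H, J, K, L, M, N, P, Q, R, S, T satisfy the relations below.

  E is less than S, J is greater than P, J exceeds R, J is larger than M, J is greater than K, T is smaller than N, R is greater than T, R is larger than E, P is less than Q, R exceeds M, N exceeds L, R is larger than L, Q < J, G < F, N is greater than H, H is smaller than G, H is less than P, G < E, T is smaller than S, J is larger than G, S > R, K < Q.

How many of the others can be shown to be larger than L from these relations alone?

4

From L the given relations immediately reach N, R.
From those, J, S — 4 in total.
No other element is forced above L by the given relations, so the count is 4.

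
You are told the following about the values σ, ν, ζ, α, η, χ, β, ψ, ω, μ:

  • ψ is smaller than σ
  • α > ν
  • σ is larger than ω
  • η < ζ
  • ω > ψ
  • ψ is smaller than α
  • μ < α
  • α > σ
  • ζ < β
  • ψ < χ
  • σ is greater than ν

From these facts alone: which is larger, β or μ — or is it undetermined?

undetermined

Following every chain through β: below β we get η, ζ.
μ is not reached, and no chain runs the other way from μ to β.
So the given relations leave the order of β and μ undetermined.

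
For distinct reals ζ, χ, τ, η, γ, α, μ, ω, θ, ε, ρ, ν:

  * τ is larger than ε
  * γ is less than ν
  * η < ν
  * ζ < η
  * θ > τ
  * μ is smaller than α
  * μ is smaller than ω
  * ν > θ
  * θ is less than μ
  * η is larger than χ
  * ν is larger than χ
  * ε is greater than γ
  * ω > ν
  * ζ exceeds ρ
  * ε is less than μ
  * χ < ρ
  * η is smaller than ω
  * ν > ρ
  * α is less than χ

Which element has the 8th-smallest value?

Chaining the given pairs: γ < ε < τ < θ < μ < α < χ < ρ < ζ < η < ν < ω.
The 8th smallest is ρ.

ρ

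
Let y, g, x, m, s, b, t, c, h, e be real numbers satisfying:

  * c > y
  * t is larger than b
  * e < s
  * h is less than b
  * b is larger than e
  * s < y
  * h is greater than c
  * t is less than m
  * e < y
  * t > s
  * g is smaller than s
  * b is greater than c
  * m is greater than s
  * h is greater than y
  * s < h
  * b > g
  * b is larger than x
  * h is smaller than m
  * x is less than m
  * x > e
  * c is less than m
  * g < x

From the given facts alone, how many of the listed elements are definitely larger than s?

The elements the relations force above s are y, c, h, b, t, m — no chain reaches any other.
That is 6.

6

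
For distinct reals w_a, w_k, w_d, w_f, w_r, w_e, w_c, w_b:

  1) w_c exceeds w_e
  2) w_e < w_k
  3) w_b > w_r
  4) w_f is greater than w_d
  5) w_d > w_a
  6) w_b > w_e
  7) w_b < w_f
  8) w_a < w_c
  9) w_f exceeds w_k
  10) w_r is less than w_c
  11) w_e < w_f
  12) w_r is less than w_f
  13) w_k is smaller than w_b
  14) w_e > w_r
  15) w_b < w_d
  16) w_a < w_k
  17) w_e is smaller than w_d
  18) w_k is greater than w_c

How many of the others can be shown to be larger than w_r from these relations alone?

The elements the relations force above w_r are w_e, w_c, w_k, w_b, w_d, w_f — no chain reaches any other.
That is 6.

6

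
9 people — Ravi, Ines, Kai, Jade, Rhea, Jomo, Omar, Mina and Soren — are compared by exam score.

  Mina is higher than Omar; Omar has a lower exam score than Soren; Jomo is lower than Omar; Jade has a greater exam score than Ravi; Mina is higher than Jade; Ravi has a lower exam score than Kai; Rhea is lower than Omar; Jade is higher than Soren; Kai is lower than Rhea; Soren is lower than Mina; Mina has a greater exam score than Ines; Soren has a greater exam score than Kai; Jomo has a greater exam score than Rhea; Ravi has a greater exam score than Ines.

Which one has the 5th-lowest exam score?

Jomo

Piecing the relations together gives one ordering: Ines < Ravi < Kai < Rhea < Jomo < Omar < Soren < Jade < Mina.
Counting 5 from the smallest end gives Jomo.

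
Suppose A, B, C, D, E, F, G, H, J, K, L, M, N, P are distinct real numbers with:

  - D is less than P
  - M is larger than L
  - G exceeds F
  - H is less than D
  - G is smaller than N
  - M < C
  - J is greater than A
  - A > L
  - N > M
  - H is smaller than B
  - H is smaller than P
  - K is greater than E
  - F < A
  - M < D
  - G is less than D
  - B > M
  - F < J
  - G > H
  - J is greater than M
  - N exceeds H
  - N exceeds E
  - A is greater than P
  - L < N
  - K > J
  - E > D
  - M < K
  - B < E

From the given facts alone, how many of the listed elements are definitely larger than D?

The elements the relations force above D are E, P, N, A, J, K — no chain reaches any other.
That is 6.

6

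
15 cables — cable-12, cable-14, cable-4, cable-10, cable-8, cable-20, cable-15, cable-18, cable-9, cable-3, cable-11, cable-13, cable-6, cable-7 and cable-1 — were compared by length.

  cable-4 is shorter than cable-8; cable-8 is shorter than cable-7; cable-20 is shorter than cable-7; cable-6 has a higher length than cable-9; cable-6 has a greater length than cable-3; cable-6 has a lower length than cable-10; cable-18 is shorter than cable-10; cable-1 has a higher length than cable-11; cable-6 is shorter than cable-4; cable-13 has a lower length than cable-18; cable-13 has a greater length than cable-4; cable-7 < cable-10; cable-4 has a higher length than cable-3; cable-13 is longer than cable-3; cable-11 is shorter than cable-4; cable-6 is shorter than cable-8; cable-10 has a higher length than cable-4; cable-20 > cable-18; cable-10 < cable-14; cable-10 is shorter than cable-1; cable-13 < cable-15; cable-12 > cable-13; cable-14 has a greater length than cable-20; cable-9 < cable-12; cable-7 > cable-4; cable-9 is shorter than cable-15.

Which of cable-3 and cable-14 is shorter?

The relevant relations are cable-3 < cable-6; cable-6 < cable-4; cable-4 < cable-13; cable-13 < cable-18; cable-18 < cable-20; cable-20 < cable-7; cable-7 < cable-10; cable-10 < cable-14.
Together: cable-3 < cable-6 < cable-4 < cable-13 < cable-18 < cable-20 < cable-7 < cable-10 < cable-14.
So cable-3 < cable-14; cable-3 is the shorter of the two.

cable-3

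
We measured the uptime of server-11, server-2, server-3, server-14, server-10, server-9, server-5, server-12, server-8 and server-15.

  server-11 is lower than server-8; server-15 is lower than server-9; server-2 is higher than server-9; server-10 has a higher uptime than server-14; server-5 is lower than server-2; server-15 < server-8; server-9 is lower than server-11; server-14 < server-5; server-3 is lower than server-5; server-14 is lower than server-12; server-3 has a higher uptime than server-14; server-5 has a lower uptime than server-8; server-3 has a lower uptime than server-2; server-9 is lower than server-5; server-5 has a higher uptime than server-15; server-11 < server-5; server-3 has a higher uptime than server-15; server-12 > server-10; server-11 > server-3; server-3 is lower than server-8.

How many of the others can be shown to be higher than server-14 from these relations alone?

From server-14 the given relations immediately reach server-3, server-10, server-5, server-12.
From those, server-11, server-2, server-8 — 7 in total.
No other element is forced above server-14 by the given relations, so the count is 7.

7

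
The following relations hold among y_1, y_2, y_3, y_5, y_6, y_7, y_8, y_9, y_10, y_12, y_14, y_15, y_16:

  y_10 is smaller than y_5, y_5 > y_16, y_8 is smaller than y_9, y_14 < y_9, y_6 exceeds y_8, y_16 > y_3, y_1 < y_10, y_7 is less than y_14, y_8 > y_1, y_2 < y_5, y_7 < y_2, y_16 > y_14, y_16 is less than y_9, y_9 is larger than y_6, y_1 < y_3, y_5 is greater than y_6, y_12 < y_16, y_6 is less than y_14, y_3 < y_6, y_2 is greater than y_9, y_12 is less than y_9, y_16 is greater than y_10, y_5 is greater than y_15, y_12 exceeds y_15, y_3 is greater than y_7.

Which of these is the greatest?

y_5

y_7 is not greatest since y_7 < y_3; y_1 is not greatest since y_1 < y_3; y_15 is not greatest since y_15 < y_12; y_12 is not greatest since y_12 < y_9; y_8 is not greatest since y_8 < y_6; y_3 is not greatest since y_3 < y_6; y_6 is not greatest since y_6 < y_5; y_14 is not greatest since y_14 < y_9; y_10 is not greatest since y_10 < y_16; y_16 is not greatest since y_16 < y_9; y_9 is not greatest since y_9 < y_2; y_2 is not greatest since y_2 < y_5.
Only y_5 has nothing above it, so y_5 is the greatest.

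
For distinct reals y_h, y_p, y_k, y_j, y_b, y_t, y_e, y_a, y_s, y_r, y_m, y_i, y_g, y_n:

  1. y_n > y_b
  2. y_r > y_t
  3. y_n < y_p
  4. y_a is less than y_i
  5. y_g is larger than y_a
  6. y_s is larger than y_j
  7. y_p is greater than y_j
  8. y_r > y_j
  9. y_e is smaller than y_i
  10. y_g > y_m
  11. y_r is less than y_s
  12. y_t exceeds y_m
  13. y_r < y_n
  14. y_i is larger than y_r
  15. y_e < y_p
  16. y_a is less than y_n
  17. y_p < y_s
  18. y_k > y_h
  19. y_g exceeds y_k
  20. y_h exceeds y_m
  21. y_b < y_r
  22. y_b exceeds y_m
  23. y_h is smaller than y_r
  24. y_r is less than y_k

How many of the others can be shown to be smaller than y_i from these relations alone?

Directly below y_i: y_a, y_e, y_r.
One step further: y_t, y_j, y_h, y_b (7 so far).
One step further: y_m (8 so far).
No other element is forced below y_i by the given relations, so the count is 8.

8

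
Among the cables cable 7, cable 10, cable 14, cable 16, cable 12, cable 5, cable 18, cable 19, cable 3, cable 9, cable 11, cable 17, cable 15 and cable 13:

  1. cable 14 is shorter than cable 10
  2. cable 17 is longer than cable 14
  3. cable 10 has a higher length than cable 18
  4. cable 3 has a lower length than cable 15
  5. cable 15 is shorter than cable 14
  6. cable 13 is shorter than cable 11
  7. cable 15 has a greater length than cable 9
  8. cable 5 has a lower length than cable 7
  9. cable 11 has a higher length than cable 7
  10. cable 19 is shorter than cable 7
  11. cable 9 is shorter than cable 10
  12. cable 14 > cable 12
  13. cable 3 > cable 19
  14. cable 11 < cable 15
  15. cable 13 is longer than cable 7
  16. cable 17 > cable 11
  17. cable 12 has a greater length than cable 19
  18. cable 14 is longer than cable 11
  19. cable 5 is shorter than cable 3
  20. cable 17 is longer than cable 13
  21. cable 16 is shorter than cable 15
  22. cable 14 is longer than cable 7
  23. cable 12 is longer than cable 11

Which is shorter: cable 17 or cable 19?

cable 19 < cable 7 < cable 13 < cable 11 < cable 12 < cable 14 < cable 17, by transitivity through cable 7, cable 13, cable 11, cable 12, cable 14.
So cable 19 < cable 17; cable 19 is the shorter of the two.

cable 19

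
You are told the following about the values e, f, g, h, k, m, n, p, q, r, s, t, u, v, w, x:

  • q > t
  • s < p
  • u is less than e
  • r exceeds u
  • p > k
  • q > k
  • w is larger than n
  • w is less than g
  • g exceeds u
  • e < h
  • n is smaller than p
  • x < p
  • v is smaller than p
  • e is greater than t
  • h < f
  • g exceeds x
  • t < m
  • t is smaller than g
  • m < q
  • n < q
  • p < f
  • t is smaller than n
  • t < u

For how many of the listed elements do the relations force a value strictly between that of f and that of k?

Chaining upward from k reaches: q, p.
Chaining downward from f reaches: s, t, x, u, n, e, v, h, p.
Strictly between k and f are those in both lists: p — 1 element.

1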